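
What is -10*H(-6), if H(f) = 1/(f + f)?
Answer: ⅚ ≈ 0.83333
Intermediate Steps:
H(f) = 1/(2*f)
-10*H(-6) = -5/(-6) = -5*(-1)/6 = -10*(-1/12) = ⅚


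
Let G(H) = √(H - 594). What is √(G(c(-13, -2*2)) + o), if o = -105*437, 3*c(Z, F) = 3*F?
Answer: √(-45885 + I*√598) ≈ 0.0571 + 214.21*I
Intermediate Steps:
c(Z, F) = F (c(Z, F) = (3*F)/3 = F)
G(H) = √(-594 + H)
o = -45885
√(G(c(-13, -2*2)) + o) = √(√(-594 - 2*2) - 45885) = √(√(-594 - 4) - 45885) = √(√(-598) - 45885) = √(I*√598 - 45885) = √(-45885 + I*√598)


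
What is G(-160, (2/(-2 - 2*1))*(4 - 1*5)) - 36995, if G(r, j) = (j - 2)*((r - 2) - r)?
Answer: -36992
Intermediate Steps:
G(r, j) = 4 - 2*j (G(r, j) = (-2 + j)*((-2 + r) - r) = (-2 + j)*(-2) = 4 - 2*j)
G(-160, (2/(-2 - 2*1))*(4 - 1*5)) - 36995 = (4 - 2*2/(-2 - 2*1)*(4 - 1*5)) - 36995 = (4 - 2*2/(-2 - 2)*(4 - 5)) - 36995 = (4 - 2*2/(-4)*(-1)) - 36995 = (4 - 2*(-¼*2)*(-1)) - 36995 = (4 - (-1)*(-1)) - 36995 = (4 - 2*½) - 36995 = (4 - 1) - 36995 = 3 - 36995 = -36992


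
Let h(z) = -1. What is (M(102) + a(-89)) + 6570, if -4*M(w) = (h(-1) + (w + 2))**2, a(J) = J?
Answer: 15315/4 ≈ 3828.8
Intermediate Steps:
M(w) = -(1 + w)**2/4 (M(w) = -(-1 + (w + 2))**2/4 = -(-1 + (2 + w))**2/4 = -(1 + w)**2/4)
(M(102) + a(-89)) + 6570 = (-(1 + 102)**2/4 - 89) + 6570 = (-1/4*103**2 - 89) + 6570 = (-1/4*10609 - 89) + 6570 = (-10609/4 - 89) + 6570 = -10965/4 + 6570 = 15315/4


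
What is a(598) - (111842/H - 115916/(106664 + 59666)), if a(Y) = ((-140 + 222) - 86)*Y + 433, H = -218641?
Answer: -35599069765627/18183278765 ≈ -1957.8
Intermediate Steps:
a(Y) = 433 - 4*Y (a(Y) = (82 - 86)*Y + 433 = -4*Y + 433 = 433 - 4*Y)
a(598) - (111842/H - 115916/(106664 + 59666)) = (433 - 4*598) - (111842/(-218641) - 115916/(106664 + 59666)) = (433 - 2392) - (111842*(-1/218641) - 115916/166330) = -1959 - (-111842/218641 - 115916*1/166330) = -1959 - (-111842/218641 - 57958/83165) = -1959 - 1*(-21973335008/18183278765) = -1959 + 21973335008/18183278765 = -35599069765627/18183278765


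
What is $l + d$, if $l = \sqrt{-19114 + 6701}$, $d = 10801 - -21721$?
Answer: $32522 + i \sqrt{12413} \approx 32522.0 + 111.41 i$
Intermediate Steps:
$d = 32522$ ($d = 10801 + 21721 = 32522$)
$l = i \sqrt{12413}$ ($l = \sqrt{-12413} = i \sqrt{12413} \approx 111.41 i$)
$l + d = i \sqrt{12413} + 32522 = 32522 + i \sqrt{12413}$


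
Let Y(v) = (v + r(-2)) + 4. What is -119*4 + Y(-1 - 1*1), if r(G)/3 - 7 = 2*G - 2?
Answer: -471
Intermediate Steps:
r(G) = 15 + 6*G (r(G) = 21 + 3*(2*G - 2) = 21 + 3*(-2 + 2*G) = 21 + (-6 + 6*G) = 15 + 6*G)
Y(v) = 7 + v (Y(v) = (v + (15 + 6*(-2))) + 4 = (v + (15 - 12)) + 4 = (v + 3) + 4 = (3 + v) + 4 = 7 + v)
-119*4 + Y(-1 - 1*1) = -119*4 + (7 + (-1 - 1*1)) = -476 + (7 + (-1 - 1)) = -476 + (7 - 2) = -476 + 5 = -471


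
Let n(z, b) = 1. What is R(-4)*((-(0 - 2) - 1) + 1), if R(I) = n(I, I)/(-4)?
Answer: -1/2 ≈ -0.50000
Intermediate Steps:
R(I) = -1/4 (R(I) = 1/(-4) = 1*(-1/4) = -1/4)
R(-4)*((-(0 - 2) - 1) + 1) = -((-(0 - 2) - 1) + 1)/4 = -((-1*(-2) - 1) + 1)/4 = -((2 - 1) + 1)/4 = -(1 + 1)/4 = -1/4*2 = -1/2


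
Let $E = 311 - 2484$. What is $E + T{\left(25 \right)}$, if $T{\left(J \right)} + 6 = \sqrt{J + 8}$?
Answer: $-2179 + \sqrt{33} \approx -2173.3$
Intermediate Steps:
$E = -2173$
$T{\left(J \right)} = -6 + \sqrt{8 + J}$ ($T{\left(J \right)} = -6 + \sqrt{J + 8} = -6 + \sqrt{8 + J}$)
$E + T{\left(25 \right)} = -2173 - \left(6 - \sqrt{8 + 25}\right) = -2173 - \left(6 - \sqrt{33}\right) = -2179 + \sqrt{33}$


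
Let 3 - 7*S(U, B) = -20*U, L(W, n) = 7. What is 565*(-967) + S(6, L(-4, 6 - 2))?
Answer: -3824362/7 ≈ -5.4634e+5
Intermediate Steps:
S(U, B) = 3/7 + 20*U/7 (S(U, B) = 3/7 - (-20)*U/7 = 3/7 + 20*U/7)
565*(-967) + S(6, L(-4, 6 - 2)) = 565*(-967) + (3/7 + (20/7)*6) = -546355 + (3/7 + 120/7) = -546355 + 123/7 = -3824362/7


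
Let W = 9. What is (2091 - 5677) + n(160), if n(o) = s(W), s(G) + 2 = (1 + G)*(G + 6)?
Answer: -3438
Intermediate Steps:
s(G) = -2 + (1 + G)*(6 + G) (s(G) = -2 + (1 + G)*(G + 6) = -2 + (1 + G)*(6 + G))
n(o) = 148 (n(o) = 4 + 9² + 7*9 = 4 + 81 + 63 = 148)
(2091 - 5677) + n(160) = (2091 - 5677) + 148 = -3586 + 148 = -3438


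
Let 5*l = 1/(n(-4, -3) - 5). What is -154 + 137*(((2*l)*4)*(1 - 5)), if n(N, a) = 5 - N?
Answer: -1866/5 ≈ -373.20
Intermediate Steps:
l = 1/20 (l = 1/(5*((5 - 1*(-4)) - 5)) = 1/(5*((5 + 4) - 5)) = 1/(5*(9 - 5)) = (⅕)/4 = (⅕)*(¼) = 1/20 ≈ 0.050000)
-154 + 137*(((2*l)*4)*(1 - 5)) = -154 + 137*(((2*(1/20))*4)*(1 - 5)) = -154 + 137*(((⅒)*4)*(-4)) = -154 + 137*((⅖)*(-4)) = -154 + 137*(-8/5) = -154 - 1096/5 = -1866/5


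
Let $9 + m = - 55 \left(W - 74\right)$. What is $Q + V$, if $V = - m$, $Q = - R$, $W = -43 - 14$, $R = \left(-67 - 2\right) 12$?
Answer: $-6368$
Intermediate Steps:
$R = -828$ ($R = \left(-69\right) 12 = -828$)
$W = -57$ ($W = -43 - 14 = -57$)
$m = 7196$ ($m = -9 - 55 \left(-57 - 74\right) = -9 - -7205 = -9 + 7205 = 7196$)
$Q = 828$ ($Q = \left(-1\right) \left(-828\right) = 828$)
$V = -7196$ ($V = \left(-1\right) 7196 = -7196$)
$Q + V = 828 - 7196 = -6368$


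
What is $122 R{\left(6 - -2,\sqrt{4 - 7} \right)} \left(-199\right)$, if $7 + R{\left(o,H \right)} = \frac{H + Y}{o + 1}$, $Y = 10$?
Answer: $\frac{1286734}{9} - \frac{24278 i \sqrt{3}}{9} \approx 1.4297 \cdot 10^{5} - 4672.3 i$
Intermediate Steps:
$R{\left(o,H \right)} = -7 + \frac{10 + H}{1 + o}$ ($R{\left(o,H \right)} = -7 + \frac{H + 10}{o + 1} = -7 + \frac{10 + H}{1 + o}$)
$122 R{\left(6 - -2,\sqrt{4 - 7} \right)} \left(-199\right) = 122 \frac{3 + \sqrt{4 - 7} - 7 \left(6 - -2\right)}{1 + \left(6 - -2\right)} \left(-199\right) = 122 \frac{3 + \sqrt{-3} - 7 \left(6 + 2\right)}{1 + \left(6 + 2\right)} \left(-199\right) = 122 \frac{3 + i \sqrt{3} - 56}{1 + 8} \left(-199\right) = 122 \frac{3 + i \sqrt{3} - 56}{9} \left(-199\right) = 122 \frac{-53 + i \sqrt{3}}{9} \left(-199\right) = 122 \left(- \frac{53}{9} + \frac{i \sqrt{3}}{9}\right) \left(-199\right) = \left(- \frac{6466}{9} + \frac{122 i \sqrt{3}}{9}\right) \left(-199\right) = \frac{1286734}{9} - \frac{24278 i \sqrt{3}}{9}$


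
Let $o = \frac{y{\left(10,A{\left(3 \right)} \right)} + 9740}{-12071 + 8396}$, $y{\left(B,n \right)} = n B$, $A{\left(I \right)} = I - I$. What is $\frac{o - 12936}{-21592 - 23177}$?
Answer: $\frac{9509908}{32905215} \approx 0.28901$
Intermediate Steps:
$A{\left(I \right)} = 0$
$y{\left(B,n \right)} = B n$
$o = - \frac{1948}{735}$ ($o = \frac{10 \cdot 0 + 9740}{-12071 + 8396} = \frac{0 + 9740}{-3675} = 9740 \left(- \frac{1}{3675}\right) = - \frac{1948}{735} \approx -2.6503$)
$\frac{o - 12936}{-21592 - 23177} = \frac{- \frac{1948}{735} - 12936}{-21592 - 23177} = - \frac{9509908}{735 \left(-44769\right)} = \left(- \frac{9509908}{735}\right) \left(- \frac{1}{44769}\right) = \frac{9509908}{32905215}$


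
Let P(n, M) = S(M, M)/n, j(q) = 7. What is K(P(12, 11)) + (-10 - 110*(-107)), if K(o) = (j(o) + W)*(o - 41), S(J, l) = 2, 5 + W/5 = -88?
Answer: 91385/3 ≈ 30462.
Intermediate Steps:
W = -465 (W = -25 + 5*(-88) = -25 - 440 = -465)
P(n, M) = 2/n
K(o) = 18778 - 458*o (K(o) = (7 - 465)*(o - 41) = -458*(-41 + o) = 18778 - 458*o)
K(P(12, 11)) + (-10 - 110*(-107)) = (18778 - 916/12) + (-10 - 110*(-107)) = (18778 - 916/12) + (-10 + 11770) = (18778 - 458*⅙) + 11760 = (18778 - 229/3) + 11760 = 56105/3 + 11760 = 91385/3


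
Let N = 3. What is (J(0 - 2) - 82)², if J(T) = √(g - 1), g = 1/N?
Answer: (246 - I*√6)²/9 ≈ 6723.3 - 133.91*I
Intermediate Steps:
g = ⅓ (g = 1/3 = ⅓ ≈ 0.33333)
J(T) = I*√6/3 (J(T) = √(⅓ - 1) = √(-⅔) = I*√6/3)
(J(0 - 2) - 82)² = (I*√6/3 - 82)² = (-82 + I*√6/3)²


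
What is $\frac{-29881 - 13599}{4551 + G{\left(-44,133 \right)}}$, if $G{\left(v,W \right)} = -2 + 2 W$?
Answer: $- \frac{8696}{963} \approx -9.0301$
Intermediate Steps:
$\frac{-29881 - 13599}{4551 + G{\left(-44,133 \right)}} = \frac{-29881 - 13599}{4551 + \left(-2 + 2 \cdot 133\right)} = - \frac{43480}{4551 + \left(-2 + 266\right)} = - \frac{43480}{4551 + 264} = - \frac{43480}{4815} = \left(-43480\right) \frac{1}{4815} = - \frac{8696}{963}$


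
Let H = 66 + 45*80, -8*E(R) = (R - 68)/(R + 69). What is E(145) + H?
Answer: 6276115/1712 ≈ 3666.0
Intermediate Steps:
E(R) = -(-68 + R)/(8*(69 + R)) (E(R) = -(R - 68)/(8*(R + 69)) = -(-68 + R)/(8*(69 + R)))
H = 3666 (H = 66 + 3600 = 3666)
E(145) + H = (68 - 1*145)/(8*(69 + 145)) + 3666 = (⅛)*(68 - 145)/214 + 3666 = (⅛)*(1/214)*(-77) + 3666 = -77/1712 + 3666 = 6276115/1712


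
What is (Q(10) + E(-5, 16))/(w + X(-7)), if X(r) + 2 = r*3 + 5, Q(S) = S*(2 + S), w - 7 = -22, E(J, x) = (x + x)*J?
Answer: 40/33 ≈ 1.2121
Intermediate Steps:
E(J, x) = 2*J*x (E(J, x) = (2*x)*J = 2*J*x)
w = -15 (w = 7 - 22 = -15)
X(r) = 3 + 3*r (X(r) = -2 + (r*3 + 5) = -2 + (3*r + 5) = -2 + (5 + 3*r) = 3 + 3*r)
(Q(10) + E(-5, 16))/(w + X(-7)) = (10*(2 + 10) + 2*(-5)*16)/(-15 + (3 + 3*(-7))) = (10*12 - 160)/(-15 + (3 - 21)) = (120 - 160)/(-15 - 18) = -40/(-33) = -40*(-1/33) = 40/33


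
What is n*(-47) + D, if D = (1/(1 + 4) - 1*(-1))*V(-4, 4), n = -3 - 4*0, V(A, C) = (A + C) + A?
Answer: 681/5 ≈ 136.20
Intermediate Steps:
V(A, C) = C + 2*A
n = -3 (n = -3 + 0 = -3)
D = -24/5 (D = (1/(1 + 4) - 1*(-1))*(4 + 2*(-4)) = (1/5 + 1)*(4 - 8) = (1/5 + 1)*(-4) = (6/5)*(-4) = -24/5 ≈ -4.8000)
n*(-47) + D = -3*(-47) - 24/5 = 141 - 24/5 = 681/5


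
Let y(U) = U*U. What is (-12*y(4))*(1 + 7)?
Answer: -1536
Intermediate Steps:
y(U) = U²
(-12*y(4))*(1 + 7) = (-12*4²)*(1 + 7) = -12*16*8 = -192*8 = -1536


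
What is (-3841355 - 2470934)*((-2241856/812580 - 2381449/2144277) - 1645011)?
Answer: 1507726167354639241968824/145199717055 ≈ 1.0384e+13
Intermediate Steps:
(-3841355 - 2470934)*((-2241856/812580 - 2381449/2144277) - 1645011) = -6312289*((-2241856*1/812580 - 2381449*1/2144277) - 1645011) = -6312289*((-560464/203145 - 2381449/2144277) - 1645011) = -6312289*(-561856507211/145199717055 - 1645011) = -6312289*(-238855693608869816/145199717055) = 1507726167354639241968824/145199717055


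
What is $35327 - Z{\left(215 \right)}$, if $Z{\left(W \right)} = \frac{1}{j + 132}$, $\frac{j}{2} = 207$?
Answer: $\frac{19288541}{546} \approx 35327.0$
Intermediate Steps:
$j = 414$ ($j = 2 \cdot 207 = 414$)
$Z{\left(W \right)} = \frac{1}{546}$ ($Z{\left(W \right)} = \frac{1}{414 + 132} = \frac{1}{546}$)
$35327 - Z{\left(215 \right)} = 35327 - \frac{1}{546} = \frac{19288541}{546}$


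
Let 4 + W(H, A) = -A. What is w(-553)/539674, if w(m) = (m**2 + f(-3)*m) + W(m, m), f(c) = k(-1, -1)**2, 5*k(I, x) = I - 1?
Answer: 3828369/6745925 ≈ 0.56751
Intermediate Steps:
k(I, x) = -1/5 + I/5 (k(I, x) = (I - 1)/5 = (-1 + I)/5 = -1/5 + I/5)
W(H, A) = -4 - A
f(c) = 4/25 (f(c) = (-1/5 + (1/5)*(-1))**2 = (-1/5 - 1/5)**2 = (-2/5)**2 = 4/25)
w(m) = -4 + m**2 - 21*m/25 (w(m) = (m**2 + 4*m/25) + (-4 - m) = -4 + m**2 - 21*m/25)
w(-553)/539674 = (-4 + (-553)**2 - 21/25*(-553))/539674 = (-4 + 305809 + 11613/25)*(1/539674) = (7656738/25)*(1/539674) = 3828369/6745925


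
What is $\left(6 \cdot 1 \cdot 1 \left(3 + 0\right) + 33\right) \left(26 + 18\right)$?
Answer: $2244$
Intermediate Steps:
$\left(6 \cdot 1 \cdot 1 \left(3 + 0\right) + 33\right) \left(26 + 18\right) = \left(6 \cdot 1 \cdot 3 + 33\right) 44 = \left(6 \cdot 3 + 33\right) 44 = \left(18 + 33\right) 44 = 51 \cdot 44 = 2244$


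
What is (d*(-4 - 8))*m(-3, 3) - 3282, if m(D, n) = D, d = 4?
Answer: -3138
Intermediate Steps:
(d*(-4 - 8))*m(-3, 3) - 3282 = (4*(-4 - 8))*(-3) - 3282 = (4*(-12))*(-3) - 3282 = -48*(-3) - 3282 = 144 - 3282 = -3138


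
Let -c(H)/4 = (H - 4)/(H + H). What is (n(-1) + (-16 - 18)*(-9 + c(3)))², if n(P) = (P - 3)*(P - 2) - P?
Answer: 790321/9 ≈ 87814.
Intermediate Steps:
c(H) = -2*(-4 + H)/H (c(H) = -4*(H - 4)/(H + H) = -4*(-4 + H)/(2*H) = -4*(-4 + H)*1/(2*H) = -2*(-4 + H)/H)
n(P) = -P + (-3 + P)*(-2 + P) (n(P) = (-3 + P)*(-2 + P) - P = -P + (-3 + P)*(-2 + P))
(n(-1) + (-16 - 18)*(-9 + c(3)))² = ((6 + (-1)² - 6*(-1)) + (-16 - 18)*(-9 + (-2 + 8/3)))² = ((6 + 1 + 6) - 34*(-9 + (-2 + 8*(⅓))))² = (13 - 34*(-9 + (-2 + 8/3)))² = (13 - 34*(-9 + ⅔))² = (13 - 34*(-25/3))² = (13 + 850/3)² = (889/3)² = 790321/9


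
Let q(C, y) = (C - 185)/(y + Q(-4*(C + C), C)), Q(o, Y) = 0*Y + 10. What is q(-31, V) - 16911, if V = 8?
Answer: -16923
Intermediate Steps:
Q(o, Y) = 10 (Q(o, Y) = 0 + 10 = 10)
q(C, y) = (-185 + C)/(10 + y) (q(C, y) = (C - 185)/(y + 10) = (-185 + C)/(10 + y))
q(-31, V) - 16911 = (-185 - 31)/(10 + 8) - 16911 = -216/18 - 16911 = (1/18)*(-216) - 16911 = -12 - 16911 = -16923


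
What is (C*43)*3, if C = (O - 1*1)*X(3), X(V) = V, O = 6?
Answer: 1935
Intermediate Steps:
C = 15 (C = (6 - 1*1)*3 = (6 - 1)*3 = 5*3 = 15)
(C*43)*3 = (15*43)*3 = 645*3 = 1935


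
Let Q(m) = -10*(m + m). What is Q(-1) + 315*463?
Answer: 145865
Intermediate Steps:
Q(m) = -20*m
Q(-1) + 315*463 = -20*(-1) + 315*463 = 20 + 145845 = 145865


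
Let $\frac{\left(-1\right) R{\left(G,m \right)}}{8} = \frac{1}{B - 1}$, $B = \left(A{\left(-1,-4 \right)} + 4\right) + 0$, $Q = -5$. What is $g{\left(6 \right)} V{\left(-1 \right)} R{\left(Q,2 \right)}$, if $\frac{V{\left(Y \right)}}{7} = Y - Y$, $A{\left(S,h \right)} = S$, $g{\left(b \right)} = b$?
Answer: $0$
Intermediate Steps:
$B = 3$ ($B = \left(-1 + 4\right) + 0 = 3 + 0 = 3$)
$R{\left(G,m \right)} = -4$ ($R{\left(G,m \right)} = - \frac{8}{3 - 1} = - \frac{8}{2} = \left(-8\right) \frac{1}{2} = -4$)
$V{\left(Y \right)} = 0$ ($V{\left(Y \right)} = 7 \left(Y - Y\right) = 7 \cdot 0 = 0$)
$g{\left(6 \right)} V{\left(-1 \right)} R{\left(Q,2 \right)} = 6 \cdot 0 \left(-4\right) = 0 \left(-4\right) = 0$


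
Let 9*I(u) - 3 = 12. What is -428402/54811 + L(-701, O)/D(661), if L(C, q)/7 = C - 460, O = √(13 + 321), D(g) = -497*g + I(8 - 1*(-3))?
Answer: -420873530501/54018761806 ≈ -7.7912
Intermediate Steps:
I(u) = 5/3 (I(u) = ⅓ + (⅑)*12 = ⅓ + 4/3 = 5/3)
D(g) = 5/3 - 497*g (D(g) = -497*g + 5/3 = 5/3 - 497*g)
O = √334 ≈ 18.276
L(C, q) = -3220 + 7*C (L(C, q) = 7*(C - 460) = 7*(-460 + C) = -3220 + 7*C)
-428402/54811 + L(-701, O)/D(661) = -428402/54811 + (-3220 + 7*(-701))/(5/3 - 497*661) = -428402*1/54811 + (-3220 - 4907)/(5/3 - 328517) = -428402/54811 - 8127/(-985546/3) = -428402/54811 - 8127*(-3/985546) = -428402/54811 + 24381/985546 = -420873530501/54018761806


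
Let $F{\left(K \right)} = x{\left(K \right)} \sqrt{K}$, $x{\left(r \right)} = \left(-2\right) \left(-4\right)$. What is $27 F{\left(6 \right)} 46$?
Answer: $9936 \sqrt{6} \approx 24338.0$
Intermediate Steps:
$x{\left(r \right)} = 8$
$F{\left(K \right)} = 8 \sqrt{K}$
$27 F{\left(6 \right)} 46 = 27 \cdot 8 \sqrt{6} \cdot 46 = 216 \sqrt{6} \cdot 46 = 9936 \sqrt{6}$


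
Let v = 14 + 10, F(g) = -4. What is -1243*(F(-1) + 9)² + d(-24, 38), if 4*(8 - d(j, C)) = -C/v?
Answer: -1491197/48 ≈ -31067.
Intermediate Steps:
v = 24
d(j, C) = 8 + C/96 (d(j, C) = 8 - (-1)*C/24/4 = 8 - (-1)*C/96 = 8 + C/96)
-1243*(F(-1) + 9)² + d(-24, 38) = -1243*(-4 + 9)² + (8 + (1/96)*38) = -1243*5² + (8 + 19/48) = -1243*25 + 403/48 = -31075 + 403/48 = -1491197/48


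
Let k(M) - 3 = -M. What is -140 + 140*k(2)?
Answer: 0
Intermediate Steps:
k(M) = 3 - M
-140 + 140*k(2) = -140 + 140*(3 - 1*2) = -140 + 140*(3 - 2) = -140 + 140*1 = -140 + 140 = 0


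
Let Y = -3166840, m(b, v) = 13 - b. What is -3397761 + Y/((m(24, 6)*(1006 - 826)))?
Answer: -336219997/99 ≈ -3.3962e+6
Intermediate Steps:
-3397761 + Y/((m(24, 6)*(1006 - 826))) = -3397761 - 3166840*1/((13 - 1*24)*(1006 - 826)) = -3397761 - 3166840*1/(180*(13 - 24)) = -3397761 - 3166840/((-11*180)) = -3397761 - 3166840/(-1980) = -3397761 - 3166840*(-1/1980) = -3397761 + 158342/99 = -336219997/99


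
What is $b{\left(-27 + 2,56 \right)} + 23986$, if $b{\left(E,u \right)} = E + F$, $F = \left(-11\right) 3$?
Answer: $23928$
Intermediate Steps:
$F = -33$
$b{\left(E,u \right)} = -33 + E$ ($b{\left(E,u \right)} = E - 33 = -33 + E$)
$b{\left(-27 + 2,56 \right)} + 23986 = \left(-33 + \left(-27 + 2\right)\right) + 23986 = \left(-33 - 25\right) + 23986 = -58 + 23986 = 23928$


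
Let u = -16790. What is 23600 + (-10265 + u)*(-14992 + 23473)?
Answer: -229429855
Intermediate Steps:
23600 + (-10265 + u)*(-14992 + 23473) = 23600 + (-10265 - 16790)*(-14992 + 23473) = 23600 - 27055*8481 = 23600 - 229453455 = -229429855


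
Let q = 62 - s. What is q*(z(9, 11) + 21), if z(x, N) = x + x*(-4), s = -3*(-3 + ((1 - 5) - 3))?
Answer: -192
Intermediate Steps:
s = 30 (s = -3*(-3 + (-4 - 3)) = -3*(-3 - 7) = -3*(-10) = 30)
q = 32 (q = 62 - 1*30 = 62 - 30 = 32)
z(x, N) = -3*x (z(x, N) = x - 4*x = -3*x)
q*(z(9, 11) + 21) = 32*(-3*9 + 21) = 32*(-27 + 21) = 32*(-6) = -192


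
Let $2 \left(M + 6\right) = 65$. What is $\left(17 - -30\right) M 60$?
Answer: $74730$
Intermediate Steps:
$M = \frac{53}{2}$ ($M = -6 + \frac{1}{2} \cdot 65 = -6 + \frac{65}{2} = \frac{53}{2} \approx 26.5$)
$\left(17 - -30\right) M 60 = \left(17 - -30\right) \frac{53}{2} \cdot 60 = \left(17 + 30\right) \frac{53}{2} \cdot 60 = 47 \cdot \frac{53}{2} \cdot 60 = \frac{2491}{2} \cdot 60 = 74730$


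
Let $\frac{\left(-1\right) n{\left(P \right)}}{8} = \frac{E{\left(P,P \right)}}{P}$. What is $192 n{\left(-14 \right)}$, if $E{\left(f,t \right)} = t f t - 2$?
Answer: $- \frac{2108928}{7} \approx -3.0128 \cdot 10^{5}$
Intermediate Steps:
$E{\left(f,t \right)} = -2 + f t^{2}$ ($E{\left(f,t \right)} = f t t - 2 = f t^{2} - 2 = -2 + f t^{2}$)
$n{\left(P \right)} = - \frac{8 \left(-2 + P^{3}\right)}{P}$ ($n{\left(P \right)} = - 8 \frac{-2 + P P^{2}}{P} = - 8 \frac{-2 + P^{3}}{P} = - \frac{8 \left(-2 + P^{3}\right)}{P}$)
$192 n{\left(-14 \right)} = 192 \frac{8 \left(2 - \left(-14\right)^{3}\right)}{-14} = 192 \cdot 8 \left(- \frac{1}{14}\right) \left(2 - -2744\right) = 192 \cdot 8 \left(- \frac{1}{14}\right) \left(2 + 2744\right) = 192 \cdot 8 \left(- \frac{1}{14}\right) 2746 = 192 \left(- \frac{10984}{7}\right) = - \frac{2108928}{7}$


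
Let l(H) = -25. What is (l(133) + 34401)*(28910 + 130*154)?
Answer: 1682017680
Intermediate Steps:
(l(133) + 34401)*(28910 + 130*154) = (-25 + 34401)*(28910 + 130*154) = 34376*(28910 + 20020) = 34376*48930 = 1682017680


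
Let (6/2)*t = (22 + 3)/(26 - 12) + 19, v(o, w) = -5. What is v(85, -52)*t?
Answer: -485/14 ≈ -34.643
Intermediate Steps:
t = 97/14 (t = ((22 + 3)/(26 - 12) + 19)/3 = (25/14 + 19)/3 = (⅓)*(291/14) = 97/14 ≈ 6.9286)
v(85, -52)*t = -5*97/14 = -485/14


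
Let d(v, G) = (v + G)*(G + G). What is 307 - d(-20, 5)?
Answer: 457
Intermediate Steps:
d(v, G) = 2*G*(G + v) (d(v, G) = (G + v)*(2*G) = 2*G*(G + v))
307 - d(-20, 5) = 307 - 2*5*(5 - 20) = 307 - 2*5*(-15) = 307 - 1*(-150) = 307 + 150 = 457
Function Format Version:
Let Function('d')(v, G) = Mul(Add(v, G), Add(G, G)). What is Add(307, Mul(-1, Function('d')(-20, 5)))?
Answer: 457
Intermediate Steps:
Function('d')(v, G) = Mul(2, G, Add(G, v)) (Function('d')(v, G) = Mul(Add(G, v), Mul(2, G)) = Mul(2, G, Add(G, v)))
Add(307, Mul(-1, Function('d')(-20, 5))) = Add(307, Mul(-1, Mul(2, 5, Add(5, -20)))) = Add(307, Mul(-1, Mul(2, 5, -15))) = Add(307, Mul(-1, -150)) = Add(307, 150) = 457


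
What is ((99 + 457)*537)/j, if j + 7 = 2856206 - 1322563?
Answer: 24881/127803 ≈ 0.19468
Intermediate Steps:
j = 1533636 (j = -7 + (2856206 - 1322563) = -7 + 1533643 = 1533636)
((99 + 457)*537)/j = ((99 + 457)*537)/1533636 = (556*537)*(1/1533636) = 298572*(1/1533636) = 24881/127803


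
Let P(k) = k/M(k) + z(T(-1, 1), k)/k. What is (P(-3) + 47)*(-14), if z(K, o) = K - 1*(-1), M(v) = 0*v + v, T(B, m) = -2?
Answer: -2030/3 ≈ -676.67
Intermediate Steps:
M(v) = v (M(v) = 0 + v = v)
z(K, o) = 1 + K (z(K, o) = K + 1 = 1 + K)
P(k) = 1 - 1/k (P(k) = k/k + (1 - 2)/k = 1 - 1/k)
(P(-3) + 47)*(-14) = ((-1 - 3)/(-3) + 47)*(-14) = (-⅓*(-4) + 47)*(-14) = (4/3 + 47)*(-14) = (145/3)*(-14) = -2030/3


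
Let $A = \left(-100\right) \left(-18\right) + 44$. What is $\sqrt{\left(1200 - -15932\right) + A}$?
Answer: $4 \sqrt{1186} \approx 137.75$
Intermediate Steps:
$A = 1844$ ($A = 1800 + 44 = 1844$)
$\sqrt{\left(1200 - -15932\right) + A} = \sqrt{\left(1200 - -15932\right) + 1844} = \sqrt{\left(1200 + 15932\right) + 1844} = \sqrt{17132 + 1844} = \sqrt{18976} = 4 \sqrt{1186}$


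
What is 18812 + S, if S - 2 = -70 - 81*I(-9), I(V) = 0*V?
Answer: 18744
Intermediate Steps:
I(V) = 0
S = -68 (S = 2 + (-70 - 81*0) = 2 + (-70 + 0) = 2 - 70 = -68)
18812 + S = 18812 - 68 = 18744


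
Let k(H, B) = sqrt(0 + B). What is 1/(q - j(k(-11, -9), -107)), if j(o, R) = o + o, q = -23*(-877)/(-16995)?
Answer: -342806145/10804750141 + 1732980150*I/10804750141 ≈ -0.031727 + 0.16039*I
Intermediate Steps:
q = -20171/16995 (q = 20171*(-1/16995) = -20171/16995 ≈ -1.1869)
k(H, B) = sqrt(B)
j(o, R) = 2*o
1/(q - j(k(-11, -9), -107)) = 1/(-20171/16995 - 2*sqrt(-9)) = 1/(-20171/16995 - 2*3*I) = 1/(-20171/16995 - 6*I) = 288830025*(-20171/16995 + 6*I)/10804750141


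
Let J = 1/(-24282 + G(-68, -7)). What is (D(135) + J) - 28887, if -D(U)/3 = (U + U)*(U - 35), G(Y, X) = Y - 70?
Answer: -2683440541/24420 ≈ -1.0989e+5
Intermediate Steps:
G(Y, X) = -70 + Y
D(U) = -6*U*(-35 + U) (D(U) = -3*(U + U)*(U - 35) = -3*2*U*(-35 + U) = -6*U*(-35 + U))
J = -1/24420 (J = 1/(-24282 + (-70 - 68)) = 1/(-24282 - 138) = 1/(-24420) = -1/24420 ≈ -4.0950e-5)
(D(135) + J) - 28887 = (6*135*(35 - 1*135) - 1/24420) - 28887 = (6*135*(35 - 135) - 1/24420) - 28887 = (6*135*(-100) - 1/24420) - 28887 = (-81000 - 1/24420) - 28887 = -1978020001/24420 - 28887 = -2683440541/24420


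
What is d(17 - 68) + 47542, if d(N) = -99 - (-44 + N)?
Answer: 47538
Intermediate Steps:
d(N) = -55 - N (d(N) = -99 + (44 - N) = -55 - N)
d(17 - 68) + 47542 = (-55 - (17 - 68)) + 47542 = (-55 - 1*(-51)) + 47542 = (-55 + 51) + 47542 = -4 + 47542 = 47538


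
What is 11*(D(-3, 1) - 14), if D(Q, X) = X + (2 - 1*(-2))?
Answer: -99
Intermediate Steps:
D(Q, X) = 4 + X (D(Q, X) = X + (2 + 2) = X + 4 = 4 + X)
11*(D(-3, 1) - 14) = 11*((4 + 1) - 14) = 11*(5 - 14) = 11*(-9) = -99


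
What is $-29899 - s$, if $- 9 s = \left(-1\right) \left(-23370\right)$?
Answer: $- \frac{81907}{3} \approx -27302.0$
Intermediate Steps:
$s = - \frac{7790}{3}$ ($s = - \frac{\left(-1\right) \left(-23370\right)}{9} = \left(- \frac{1}{9}\right) 23370 = - \frac{7790}{3} \approx -2596.7$)
$-29899 - s = -29899 - - \frac{7790}{3} = -29899 + \frac{7790}{3} = - \frac{81907}{3}$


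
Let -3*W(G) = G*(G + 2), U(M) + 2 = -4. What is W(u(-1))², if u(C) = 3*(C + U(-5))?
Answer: 17689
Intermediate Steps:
U(M) = -6 (U(M) = -2 - 4 = -6)
u(C) = -18 + 3*C (u(C) = 3*(C - 6) = 3*(-6 + C) = -18 + 3*C)
W(G) = -G*(2 + G)/3 (W(G) = -G*(G + 2)/3 = -G*(2 + G)/3)
W(u(-1))² = (-(-18 + 3*(-1))*(2 + (-18 + 3*(-1)))/3)² = (-(-18 - 3)*(2 + (-18 - 3))/3)² = (-⅓*(-21)*(2 - 21))² = (-⅓*(-21)*(-19))² = (-133)² = 17689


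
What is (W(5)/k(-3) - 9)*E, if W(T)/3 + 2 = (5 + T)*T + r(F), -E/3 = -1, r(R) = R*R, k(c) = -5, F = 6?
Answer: -891/5 ≈ -178.20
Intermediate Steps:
r(R) = R²
E = 3 (E = -3*(-1) = 3)
W(T) = 102 + 3*T*(5 + T) (W(T) = -6 + 3*((5 + T)*T + 6²) = -6 + 3*(T*(5 + T) + 36) = -6 + 3*(36 + T*(5 + T)) = -6 + (108 + 3*T*(5 + T)) = 102 + 3*T*(5 + T))
(W(5)/k(-3) - 9)*E = ((102 + 3*5² + 15*5)/(-5) - 9)*3 = ((102 + 3*25 + 75)*(-⅕) - 9)*3 = ((102 + 75 + 75)*(-⅕) - 9)*3 = (252*(-⅕) - 9)*3 = (-252/5 - 9)*3 = -297/5*3 = -891/5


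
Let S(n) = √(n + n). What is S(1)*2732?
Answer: 2732*√2 ≈ 3863.6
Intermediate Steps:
S(n) = √2*√n (S(n) = √(2*n) = √2*√n)
S(1)*2732 = (√2*√1)*2732 = (√2*1)*2732 = √2*2732 = 2732*√2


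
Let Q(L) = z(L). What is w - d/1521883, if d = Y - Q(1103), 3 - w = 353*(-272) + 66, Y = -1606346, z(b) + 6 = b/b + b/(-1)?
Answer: 146030844737/1521883 ≈ 95954.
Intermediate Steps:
z(b) = -5 - b (z(b) = -6 + (b/b + b/(-1)) = -6 + (1 + b*(-1)) = -6 + (1 - b) = -5 - b)
Q(L) = -5 - L
w = 95953 (w = 3 - (353*(-272) + 66) = 3 - (-96016 + 66) = 3 - 1*(-95950) = 3 + 95950 = 95953)
d = -1605238 (d = -1606346 - (-5 - 1*1103) = -1606346 - (-5 - 1103) = -1606346 - 1*(-1108) = -1606346 + 1108 = -1605238)
w - d/1521883 = 95953 - (-1605238)/1521883 = 95953 - 1*(-1605238/1521883) = 95953 + 1605238/1521883 = 146030844737/1521883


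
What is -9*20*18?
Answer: -3240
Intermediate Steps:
-9*20*18 = -180*18 = -3240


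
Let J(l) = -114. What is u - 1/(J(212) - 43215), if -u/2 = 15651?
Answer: -1356284357/43329 ≈ -31302.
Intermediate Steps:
u = -31302 (u = -2*15651 = -31302)
u - 1/(J(212) - 43215) = -31302 - 1/(-114 - 43215) = -31302 - 1/(-43329) = -31302 - 1*(-1/43329) = -31302 + 1/43329 = -1356284357/43329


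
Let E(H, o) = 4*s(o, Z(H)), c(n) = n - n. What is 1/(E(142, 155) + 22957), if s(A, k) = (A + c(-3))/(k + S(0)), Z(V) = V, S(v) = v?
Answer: 71/1630257 ≈ 4.3551e-5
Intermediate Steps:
c(n) = 0
s(A, k) = A/k (s(A, k) = (A + 0)/(k + 0) = A/k)
E(H, o) = 4*o/H (E(H, o) = 4*(o/H) = 4*o/H)
1/(E(142, 155) + 22957) = 1/(4*155/142 + 22957) = 1/(4*155*(1/142) + 22957) = 1/(310/71 + 22957) = 1/(1630257/71) = 71/1630257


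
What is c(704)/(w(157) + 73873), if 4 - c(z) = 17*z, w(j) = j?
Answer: -5982/37015 ≈ -0.16161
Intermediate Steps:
c(z) = 4 - 17*z
c(704)/(w(157) + 73873) = (4 - 17*704)/(157 + 73873) = (4 - 11968)/74030 = -11964*1/74030 = -5982/37015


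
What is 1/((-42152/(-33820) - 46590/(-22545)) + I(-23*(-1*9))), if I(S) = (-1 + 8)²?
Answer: 12707865/664785229 ≈ 0.019116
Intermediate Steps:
I(S) = 49 (I(S) = 7² = 49)
1/((-42152/(-33820) - 46590/(-22545)) + I(-23*(-1*9))) = 1/((-42152/(-33820) - 46590/(-22545)) + 49) = 1/((-42152*(-1/33820) - 46590*(-1/22545)) + 49) = 1/((10538/8455 + 3106/1503) + 49) = 1/(42099844/12707865 + 49) = 1/(664785229/12707865) = 12707865/664785229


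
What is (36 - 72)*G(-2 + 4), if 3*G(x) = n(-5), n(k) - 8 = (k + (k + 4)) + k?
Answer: 36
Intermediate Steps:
n(k) = 12 + 3*k (n(k) = 8 + ((k + (k + 4)) + k) = 8 + ((k + (4 + k)) + k) = 8 + ((4 + 2*k) + k) = 8 + (4 + 3*k) = 12 + 3*k)
G(x) = -1 (G(x) = (12 + 3*(-5))/3 = (12 - 15)/3 = (⅓)*(-3) = -1)
(36 - 72)*G(-2 + 4) = (36 - 72)*(-1) = -36*(-1) = 36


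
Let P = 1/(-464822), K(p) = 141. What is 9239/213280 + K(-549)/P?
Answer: -13978350289321/213280 ≈ -6.5540e+7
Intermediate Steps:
P = -1/464822 ≈ -2.1514e-6
9239/213280 + K(-549)/P = 9239/213280 + 141/(-1/464822) = 9239*(1/213280) + 141*(-464822) = 9239/213280 - 65539902 = -13978350289321/213280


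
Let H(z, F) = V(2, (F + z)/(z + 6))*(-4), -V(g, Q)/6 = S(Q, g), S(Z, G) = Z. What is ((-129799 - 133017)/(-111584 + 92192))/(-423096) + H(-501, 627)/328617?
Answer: -8688531233/171632882195280 ≈ -5.0623e-5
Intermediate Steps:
V(g, Q) = -6*Q
H(z, F) = 24*(F + z)/(6 + z) (H(z, F) = -6*(F + z)/(z + 6)*(-4) = -6*(F + z)/(6 + z)*(-4) = 24*(F + z)/(6 + z))
((-129799 - 133017)/(-111584 + 92192))/(-423096) + H(-501, 627)/328617 = ((-129799 - 133017)/(-111584 + 92192))/(-423096) + (24*(627 - 501)/(6 - 501))/328617 = -262816/(-19392)*(-1/423096) + (24*126/(-495))*(1/328617) = -262816*(-1/19392)*(-1/423096) + (24*(-1/495)*126)*(1/328617) = (8213/606)*(-1/423096) - 336/55*1/328617 = -8213/256396176 - 112/6024645 = -8688531233/171632882195280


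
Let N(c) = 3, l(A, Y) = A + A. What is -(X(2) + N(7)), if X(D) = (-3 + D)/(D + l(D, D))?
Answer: -17/6 ≈ -2.8333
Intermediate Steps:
l(A, Y) = 2*A
X(D) = (-3 + D)/(3*D) (X(D) = (-3 + D)/(D + 2*D) = (-3 + D)/((3*D)) = (-3 + D)*(1/(3*D)) = (-3 + D)/(3*D))
-(X(2) + N(7)) = -((⅓)*(-3 + 2)/2 + 3) = -((⅓)*(½)*(-1) + 3) = -(-⅙ + 3) = -1*17/6 = -17/6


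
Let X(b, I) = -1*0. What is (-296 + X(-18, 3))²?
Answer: 87616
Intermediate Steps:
X(b, I) = 0
(-296 + X(-18, 3))² = (-296 + 0)² = (-296)² = 87616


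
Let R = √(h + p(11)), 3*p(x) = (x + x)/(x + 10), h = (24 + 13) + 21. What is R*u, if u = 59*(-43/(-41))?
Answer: 5074*√6433/861 ≈ 472.67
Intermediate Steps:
h = 58 (h = 37 + 21 = 58)
p(x) = 2*x/(3*(10 + x)) (p(x) = ((x + x)/(x + 10))/3 = ((2*x)/(10 + x))/3 = (2*x/(10 + x))/3 = 2*x/(3*(10 + x)))
u = 2537/41 (u = 59*(-43*(-1/41)) = 59*(43/41) = 2537/41 ≈ 61.878)
R = 2*√6433/21 (R = √(58 + (⅔)*11/(10 + 11)) = √(58 + (⅔)*11/21) = √(58 + (⅔)*11*(1/21)) = √(58 + 22/63) = √(3676/63) = 2*√6433/21 ≈ 7.6387)
R*u = (2*√6433/21)*(2537/41) = 5074*√6433/861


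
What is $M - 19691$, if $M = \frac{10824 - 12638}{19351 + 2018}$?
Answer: $- \frac{420778793}{21369} \approx -19691.0$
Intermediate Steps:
$M = - \frac{1814}{21369} \approx -0.084889$
$M - 19691 = - \frac{1814}{21369} - 19691 = - \frac{420778793}{21369}$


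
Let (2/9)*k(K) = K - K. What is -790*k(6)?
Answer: 0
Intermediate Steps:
k(K) = 0 (k(K) = 9*(K - K)/2 = (9/2)*0 = 0)
-790*k(6) = -790*0 = 0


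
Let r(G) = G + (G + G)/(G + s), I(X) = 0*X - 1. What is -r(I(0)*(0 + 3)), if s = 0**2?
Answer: 1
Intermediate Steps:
I(X) = -1 (I(X) = 0 - 1 = -1)
s = 0
r(G) = 2 + G (r(G) = G + (G + G)/(G + 0) = G + (2*G)/G = G + 2 = 2 + G)
-r(I(0)*(0 + 3)) = -(2 - (0 + 3)) = -(2 - 1*3) = -(2 - 3) = -1*(-1) = 1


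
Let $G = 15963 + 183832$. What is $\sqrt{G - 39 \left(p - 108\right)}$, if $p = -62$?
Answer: $5 \sqrt{8257} \approx 454.34$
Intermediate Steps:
$G = 199795$
$\sqrt{G - 39 \left(p - 108\right)} = \sqrt{199795 - 39 \left(-62 - 108\right)} = \sqrt{199795 - -6630} = \sqrt{199795 + 6630} = \sqrt{206425} = 5 \sqrt{8257}$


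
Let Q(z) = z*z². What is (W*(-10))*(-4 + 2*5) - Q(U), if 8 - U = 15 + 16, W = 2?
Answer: 12047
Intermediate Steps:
U = -23 (U = 8 - (15 + 16) = 8 - 1*31 = 8 - 31 = -23)
Q(z) = z³
(W*(-10))*(-4 + 2*5) - Q(U) = (2*(-10))*(-4 + 2*5) - 1*(-23)³ = -20*(-4 + 10) - 1*(-12167) = -20*6 + 12167 = -120 + 12167 = 12047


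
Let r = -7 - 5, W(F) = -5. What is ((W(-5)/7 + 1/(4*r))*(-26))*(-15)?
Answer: -16055/56 ≈ -286.70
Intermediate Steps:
r = -12
((W(-5)/7 + 1/(4*r))*(-26))*(-15) = ((-5/7 + 1/(4*(-12)))*(-26))*(-15) = ((-5*⅐ + (¼)*(-1/12))*(-26))*(-15) = ((-5/7 - 1/48)*(-26))*(-15) = -247/336*(-26)*(-15) = (3211/168)*(-15) = -16055/56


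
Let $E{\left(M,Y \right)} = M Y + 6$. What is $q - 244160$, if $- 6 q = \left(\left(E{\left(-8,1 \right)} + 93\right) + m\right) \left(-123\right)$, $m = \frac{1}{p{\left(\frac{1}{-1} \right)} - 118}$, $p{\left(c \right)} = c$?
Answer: $- \frac{28833066}{119} \approx -2.4229 \cdot 10^{5}$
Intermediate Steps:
$E{\left(M,Y \right)} = 6 + M Y$
$m = - \frac{1}{119}$ ($m = \frac{1}{\frac{1}{-1} - 118} = \frac{1}{-1 - 118} = \frac{1}{-119} = - \frac{1}{119} \approx -0.0084034$)
$q = \frac{221974}{119}$ ($q = - \frac{\left(\left(\left(6 - 8\right) + 93\right) - \frac{1}{119}\right) \left(-123\right)}{6} = - \frac{\left(\left(-2 + 93\right) - \frac{1}{119}\right) \left(-123\right)}{6} = - \frac{\left(91 - \frac{1}{119}\right) \left(-123\right)}{6} = - \frac{\frac{10828}{119} \left(-123\right)}{6} = \left(- \frac{1}{6}\right) \left(- \frac{1331844}{119}\right) = \frac{221974}{119} \approx 1865.3$)
$q - 244160 = \frac{221974}{119} - 244160 = - \frac{28833066}{119}$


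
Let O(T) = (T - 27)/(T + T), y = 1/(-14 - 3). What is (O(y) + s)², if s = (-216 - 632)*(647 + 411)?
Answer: 804526478116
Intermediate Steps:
y = -1/17 (y = 1/(-17) = -1/17 ≈ -0.058824)
O(T) = (-27 + T)/(2*T) (O(T) = (-27 + T)/((2*T)) = (-27 + T)*(1/(2*T)) = (-27 + T)/(2*T))
s = -897184 (s = -848*1058 = -897184)
(O(y) + s)² = ((-27 - 1/17)/(2*(-1/17)) - 897184)² = ((½)*(-17)*(-460/17) - 897184)² = (230 - 897184)² = (-896954)² = 804526478116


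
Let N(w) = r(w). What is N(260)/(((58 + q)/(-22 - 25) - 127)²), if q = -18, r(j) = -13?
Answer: -28717/36108081 ≈ -0.00079531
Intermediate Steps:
N(w) = -13
N(260)/(((58 + q)/(-22 - 25) - 127)²) = -13/((58 - 18)/(-22 - 25) - 127)² = -13/(40/(-47) - 127)² = -13/(40*(-1/47) - 127)² = -13/(-40/47 - 127)² = -13/((-6009/47)²) = -13/36108081/2209 = -13*2209/36108081 = -28717/36108081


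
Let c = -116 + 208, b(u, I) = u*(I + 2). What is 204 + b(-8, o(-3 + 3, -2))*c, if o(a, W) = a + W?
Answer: 204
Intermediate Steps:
o(a, W) = W + a
b(u, I) = u*(2 + I)
c = 92
204 + b(-8, o(-3 + 3, -2))*c = 204 - 8*(2 + (-2 + (-3 + 3)))*92 = 204 - 8*(2 + (-2 + 0))*92 = 204 - 8*(2 - 2)*92 = 204 - 8*0*92 = 204 + 0*92 = 204 + 0 = 204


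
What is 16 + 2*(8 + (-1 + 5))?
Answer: 40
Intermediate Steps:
16 + 2*(8 + (-1 + 5)) = 16 + 2*(8 + 4) = 16 + 2*12 = 16 + 24 = 40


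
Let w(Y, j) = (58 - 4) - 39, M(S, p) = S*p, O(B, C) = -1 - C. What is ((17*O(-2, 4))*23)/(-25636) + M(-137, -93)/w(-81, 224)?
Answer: 6405051/7540 ≈ 849.48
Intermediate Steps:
w(Y, j) = 15 (w(Y, j) = 54 - 39 = 15)
((17*O(-2, 4))*23)/(-25636) + M(-137, -93)/w(-81, 224) = ((17*(-1 - 1*4))*23)/(-25636) - 137*(-93)/15 = ((17*(-1 - 4))*23)*(-1/25636) + 12741*(1/15) = ((17*(-5))*23)*(-1/25636) + 4247/5 = -85*23*(-1/25636) + 4247/5 = -1955*(-1/25636) + 4247/5 = 115/1508 + 4247/5 = 6405051/7540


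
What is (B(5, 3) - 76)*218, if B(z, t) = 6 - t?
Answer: -15914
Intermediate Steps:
(B(5, 3) - 76)*218 = ((6 - 1*3) - 76)*218 = ((6 - 3) - 76)*218 = (3 - 76)*218 = -73*218 = -15914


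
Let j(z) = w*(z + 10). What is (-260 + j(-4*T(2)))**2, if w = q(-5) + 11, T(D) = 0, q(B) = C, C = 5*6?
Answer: 22500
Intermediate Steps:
C = 30
q(B) = 30
w = 41 (w = 30 + 11 = 41)
j(z) = 410 + 41*z (j(z) = 41*(z + 10) = 41*(10 + z) = 410 + 41*z)
(-260 + j(-4*T(2)))**2 = (-260 + (410 + 41*(-4*0)))**2 = (-260 + (410 + 41*0))**2 = (-260 + (410 + 0))**2 = (-260 + 410)**2 = 150**2 = 22500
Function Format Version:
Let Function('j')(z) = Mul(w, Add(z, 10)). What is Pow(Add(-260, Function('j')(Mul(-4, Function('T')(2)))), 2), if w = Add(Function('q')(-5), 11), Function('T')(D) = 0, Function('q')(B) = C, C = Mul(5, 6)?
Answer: 22500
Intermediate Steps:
C = 30
Function('q')(B) = 30
w = 41 (w = Add(30, 11) = 41)
Function('j')(z) = Add(410, Mul(41, z)) (Function('j')(z) = Mul(41, Add(z, 10)) = Mul(41, Add(10, z)) = Add(410, Mul(41, z)))
Pow(Add(-260, Function('j')(Mul(-4, Function('T')(2)))), 2) = Pow(Add(-260, Add(410, Mul(41, Mul(-4, 0)))), 2) = Pow(Add(-260, Add(410, Mul(41, 0))), 2) = Pow(Add(-260, Add(410, 0)), 2) = Pow(Add(-260, 410), 2) = Pow(150, 2) = 22500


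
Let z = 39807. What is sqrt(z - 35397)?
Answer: 21*sqrt(10) ≈ 66.408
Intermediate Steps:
sqrt(z - 35397) = sqrt(39807 - 35397) = sqrt(4410) = 21*sqrt(10)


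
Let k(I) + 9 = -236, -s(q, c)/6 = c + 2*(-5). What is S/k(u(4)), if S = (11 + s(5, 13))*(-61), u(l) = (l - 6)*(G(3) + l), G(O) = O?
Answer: -61/35 ≈ -1.7429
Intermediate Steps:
s(q, c) = 60 - 6*c (s(q, c) = -6*(c + 2*(-5)) = -6*(c - 10) = -6*(-10 + c) = 60 - 6*c)
u(l) = (-6 + l)*(3 + l) (u(l) = (l - 6)*(3 + l) = (-6 + l)*(3 + l))
k(I) = -245 (k(I) = -9 - 236 = -245)
S = 427 (S = (11 + (60 - 6*13))*(-61) = (11 + (60 - 78))*(-61) = (11 - 18)*(-61) = -7*(-61) = 427)
S/k(u(4)) = 427/(-245) = 427*(-1/245) = -61/35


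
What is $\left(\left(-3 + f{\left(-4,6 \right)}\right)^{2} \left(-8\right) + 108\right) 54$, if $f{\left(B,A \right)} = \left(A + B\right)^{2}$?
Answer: $5400$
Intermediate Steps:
$\left(\left(-3 + f{\left(-4,6 \right)}\right)^{2} \left(-8\right) + 108\right) 54 = \left(\left(-3 + \left(6 - 4\right)^{2}\right)^{2} \left(-8\right) + 108\right) 54 = \left(\left(-3 + 2^{2}\right)^{2} \left(-8\right) + 108\right) 54 = \left(\left(-3 + 4\right)^{2} \left(-8\right) + 108\right) 54 = \left(1^{2} \left(-8\right) + 108\right) 54 = \left(1 \left(-8\right) + 108\right) 54 = \left(-8 + 108\right) 54 = 100 \cdot 54 = 5400$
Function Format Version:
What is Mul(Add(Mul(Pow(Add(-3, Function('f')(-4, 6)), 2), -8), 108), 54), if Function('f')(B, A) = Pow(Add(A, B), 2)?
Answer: 5400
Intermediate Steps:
Mul(Add(Mul(Pow(Add(-3, Function('f')(-4, 6)), 2), -8), 108), 54) = Mul(Add(Mul(Pow(Add(-3, Pow(Add(6, -4), 2)), 2), -8), 108), 54) = Mul(Add(Mul(Pow(Add(-3, Pow(2, 2)), 2), -8), 108), 54) = Mul(Add(Mul(Pow(Add(-3, 4), 2), -8), 108), 54) = Mul(Add(Mul(Pow(1, 2), -8), 108), 54) = Mul(Add(Mul(1, -8), 108), 54) = Mul(Add(-8, 108), 54) = Mul(100, 54) = 5400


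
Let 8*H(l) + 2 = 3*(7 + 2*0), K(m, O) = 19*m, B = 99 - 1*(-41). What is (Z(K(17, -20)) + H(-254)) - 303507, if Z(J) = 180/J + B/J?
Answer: -784253391/2584 ≈ -3.0350e+5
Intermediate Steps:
B = 140 (B = 99 + 41 = 140)
Z(J) = 320/J (Z(J) = 180/J + 140/J = 320/J)
H(l) = 19/8 (H(l) = -¼ + (3*(7 + 2*0))/8 = -¼ + (3*(7 + 0))/8 = -¼ + (3*7)/8 = -¼ + (⅛)*21 = -¼ + 21/8 = 19/8)
(Z(K(17, -20)) + H(-254)) - 303507 = (320/((19*17)) + 19/8) - 303507 = (320/323 + 19/8) - 303507 = 8697/2584 - 303507 = -784253391/2584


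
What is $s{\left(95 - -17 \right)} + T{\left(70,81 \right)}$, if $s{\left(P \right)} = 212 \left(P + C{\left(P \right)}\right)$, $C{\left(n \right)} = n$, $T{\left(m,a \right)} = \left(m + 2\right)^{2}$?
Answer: $52672$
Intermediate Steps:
$T{\left(m,a \right)} = \left(2 + m\right)^{2}$
$s{\left(P \right)} = 424 P$ ($s{\left(P \right)} = 212 \left(P + P\right) = 212 \cdot 2 P = 424 P$)
$s{\left(95 - -17 \right)} + T{\left(70,81 \right)} = 424 \left(95 - -17\right) + \left(2 + 70\right)^{2} = 424 \left(95 + 17\right) + 72^{2} = 424 \cdot 112 + 5184 = 47488 + 5184 = 52672$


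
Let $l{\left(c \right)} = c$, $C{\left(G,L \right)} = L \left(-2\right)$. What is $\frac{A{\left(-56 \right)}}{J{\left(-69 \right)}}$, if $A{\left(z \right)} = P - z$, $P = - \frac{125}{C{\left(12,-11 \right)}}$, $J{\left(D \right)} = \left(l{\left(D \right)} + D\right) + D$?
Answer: $- \frac{123}{506} \approx -0.24308$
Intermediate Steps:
$C{\left(G,L \right)} = - 2 L$
$J{\left(D \right)} = 3 D$ ($J{\left(D \right)} = \left(D + D\right) + D = 2 D + D = 3 D$)
$P = - \frac{125}{22}$ ($P = - \frac{125}{\left(-2\right) \left(-11\right)} = - \frac{125}{22} \approx -5.6818$)
$A{\left(z \right)} = - \frac{125}{22} - z$
$\frac{A{\left(-56 \right)}}{J{\left(-69 \right)}} = \frac{- \frac{125}{22} - -56}{3 \left(-69\right)} = \frac{- \frac{125}{22} + 56}{-207} = \frac{1107}{22} \left(- \frac{1}{207}\right) = - \frac{123}{506}$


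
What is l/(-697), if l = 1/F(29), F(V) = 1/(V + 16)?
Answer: -45/697 ≈ -0.064562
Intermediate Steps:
F(V) = 1/(16 + V)
l = 45 (l = 1/(1/(16 + 29)) = 1/(1/45) = 45)
l/(-697) = 45/(-697) = 45*(-1/697) = -45/697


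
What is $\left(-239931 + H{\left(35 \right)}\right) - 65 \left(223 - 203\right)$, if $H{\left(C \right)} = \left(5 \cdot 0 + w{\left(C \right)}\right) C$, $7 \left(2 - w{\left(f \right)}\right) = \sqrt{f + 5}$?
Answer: $-241161 - 10 \sqrt{10} \approx -2.4119 \cdot 10^{5}$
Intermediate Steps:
$w{\left(f \right)} = 2 - \frac{\sqrt{5 + f}}{7}$ ($w{\left(f \right)} = 2 - \frac{\sqrt{f + 5}}{7} = 2 - \frac{\sqrt{5 + f}}{7}$)
$H{\left(C \right)} = C \left(2 - \frac{\sqrt{5 + C}}{7}\right)$ ($H{\left(C \right)} = \left(5 \cdot 0 - \left(-2 + \frac{\sqrt{5 + C}}{7}\right)\right) C = \left(0 - \left(-2 + \frac{\sqrt{5 + C}}{7}\right)\right) C = \left(2 - \frac{\sqrt{5 + C}}{7}\right) C = C \left(2 - \frac{\sqrt{5 + C}}{7}\right)$)
$\left(-239931 + H{\left(35 \right)}\right) - 65 \left(223 - 203\right) = \left(-239931 + \frac{1}{7} \cdot 35 \left(14 - \sqrt{5 + 35}\right)\right) - 65 \left(223 - 203\right) = \left(-239931 + \frac{1}{7} \cdot 35 \left(14 - \sqrt{40}\right)\right) - 1300 = \left(-239931 + \frac{1}{7} \cdot 35 \left(14 - 2 \sqrt{10}\right)\right) - 1300 = \left(-239931 + \left(70 - 10 \sqrt{10}\right)\right) - 1300 = \left(-239861 - 10 \sqrt{10}\right) - 1300 = -241161 - 10 \sqrt{10}$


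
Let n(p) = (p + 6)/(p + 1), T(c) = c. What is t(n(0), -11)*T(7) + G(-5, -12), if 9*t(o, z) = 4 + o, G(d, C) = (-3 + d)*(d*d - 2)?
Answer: -1586/9 ≈ -176.22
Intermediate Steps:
n(p) = (6 + p)/(1 + p)
G(d, C) = (-3 + d)*(-2 + d²) (G(d, C) = (-3 + d)*(d² - 2) = (-3 + d)*(-2 + d²))
t(o, z) = 4/9 + o/9 (t(o, z) = (4 + o)/9 = 4/9 + o/9)
t(n(0), -11)*T(7) + G(-5, -12) = (4/9 + ((6 + 0)/(1 + 0))/9)*7 + (6 + (-5)³ - 3*(-5)² - 2*(-5)) = (4/9 + (6/1)/9)*7 + (6 - 125 - 3*25 + 10) = (4/9 + (1*6)/9)*7 + (6 - 125 - 75 + 10) = (4/9 + (⅑)*6)*7 - 184 = (4/9 + ⅔)*7 - 184 = (10/9)*7 - 184 = 70/9 - 184 = -1586/9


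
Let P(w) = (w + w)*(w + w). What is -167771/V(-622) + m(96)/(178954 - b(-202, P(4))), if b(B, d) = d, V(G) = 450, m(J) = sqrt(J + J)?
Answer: -167771/450 + 4*sqrt(3)/89445 ≈ -372.82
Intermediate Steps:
m(J) = sqrt(2)*sqrt(J) (m(J) = sqrt(2*J) = sqrt(2)*sqrt(J))
P(w) = 4*w**2 (P(w) = (2*w)*(2*w) = 4*w**2)
-167771/V(-622) + m(96)/(178954 - b(-202, P(4))) = -167771/450 + (sqrt(2)*sqrt(96))/(178954 - 4*4**2) = -167771*1/450 + (sqrt(2)*(4*sqrt(6)))/(178954 - 4*16) = -167771/450 + (8*sqrt(3))/(178954 - 1*64) = -167771/450 + (8*sqrt(3))/(178954 - 64) = -167771/450 + (8*sqrt(3))/178890 = -167771/450 + (8*sqrt(3))*(1/178890) = -167771/450 + 4*sqrt(3)/89445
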